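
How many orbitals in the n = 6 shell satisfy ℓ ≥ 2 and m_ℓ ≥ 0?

18

Go through ℓ = 0, …, 5 (the values permitted for n = 6).
The (ℓ, m_ℓ) pairs meeting ℓ ≥ 2 and m_ℓ ≥ 0 give: ℓ=2 → 3; ℓ=3 → 4; ℓ=4 → 5; ℓ=5 → 6.
Total orbitals: 3 + 4 + 5 + 6 = 18.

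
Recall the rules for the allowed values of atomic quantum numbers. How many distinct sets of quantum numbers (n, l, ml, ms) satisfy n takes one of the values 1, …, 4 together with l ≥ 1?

52

Per-shell orbital counts meeting the constraint:
n=2 → 3; n=3 → 8; n=4 → 15.
Orbitals: 3 + 8 + 15 = 26. Including both spin states (ms = ±1/2) gives 2 × 26 = 52 states.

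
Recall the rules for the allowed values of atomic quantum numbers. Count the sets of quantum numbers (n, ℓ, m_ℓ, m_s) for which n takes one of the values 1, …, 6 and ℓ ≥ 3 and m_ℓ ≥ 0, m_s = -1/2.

Per-shell orbital counts meeting the constraint:
n=4 → 4; n=5 → 9; n=6 → 15.
Orbitals: 4 + 9 + 15 = 28. With m_s fixed to -1/2 there is one state per orbital, so 28 states.

28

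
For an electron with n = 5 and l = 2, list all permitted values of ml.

ml takes every integer from −l to +l. With l = 2 that gives the 5 values -2, -1, 0, 1, 2.

-2, -1, 0, 1, 2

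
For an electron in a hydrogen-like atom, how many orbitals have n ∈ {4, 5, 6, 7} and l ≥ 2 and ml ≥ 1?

48

Treat each shell separately and count matching orbitals:
n=4 → 5; n=5 → 9; n=6 → 14; n=7 → 20.
Total orbitals: 5 + 9 + 14 + 20 = 48.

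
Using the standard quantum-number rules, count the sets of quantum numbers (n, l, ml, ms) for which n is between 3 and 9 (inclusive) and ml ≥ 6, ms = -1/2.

10

Count contributing orbitals for each principal shell:
n=7 → 1; n=8 → 3; n=9 → 6.
Orbitals: 1 + 3 + 6 = 10. With ms fixed to -1/2 there is one state per orbital, so 10 states.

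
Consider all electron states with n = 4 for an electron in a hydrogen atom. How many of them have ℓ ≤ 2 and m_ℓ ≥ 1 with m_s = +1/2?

With n = 4 the allowed ℓ are 0, 1, …, 3.
Per ℓ-value: ℓ=1 → 1; ℓ=2 → 2.
Orbitals: 1 + 2 = 3. With m_s fixed to a single value there is one state per orbital, giving 3 states.

3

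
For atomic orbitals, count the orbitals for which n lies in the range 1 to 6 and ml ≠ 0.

Count contributing orbitals for each principal shell:
n=2 → 2; n=3 → 6; n=4 → 12; n=5 → 20; n=6 → 30.
Total orbitals: 2 + 6 + 12 + 20 + 30 = 70.

70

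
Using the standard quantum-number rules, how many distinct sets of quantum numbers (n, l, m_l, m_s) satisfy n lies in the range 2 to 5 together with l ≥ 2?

76

Count contributing orbitals for each principal shell:
n=3 → 5; n=4 → 12; n=5 → 21.
Orbitals: 5 + 12 + 21 = 38. Including both spin states (m_s = ±1/2) gives 2 × 38 = 76 states.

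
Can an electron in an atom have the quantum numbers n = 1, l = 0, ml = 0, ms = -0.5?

Allowed

n = 1 is a positive integer. l = 0 satisfies 0 ≤ l ≤ n−1 = 0. ml = 0 lies in the range −l … +l (here 0). ms = -1/2 is one of ±1/2.
All four constraints are satisfied.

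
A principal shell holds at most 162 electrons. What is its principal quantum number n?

n = 9

2n² = 162 ⇒ n² = 81 ⇒ n = 9.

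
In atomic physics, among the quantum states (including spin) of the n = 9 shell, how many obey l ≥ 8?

34

Contributions: l=8 → 17.
Orbitals: 17. Each orbital carries two spin states, so 17 × 2 = 34 states.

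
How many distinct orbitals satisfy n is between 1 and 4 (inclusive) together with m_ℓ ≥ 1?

For each n in the range, tally the orbitals obeying m_ℓ ≥ 1:
n=2 → 1; n=3 → 3; n=4 → 6.
Total orbitals: 1 + 3 + 6 = 10.

10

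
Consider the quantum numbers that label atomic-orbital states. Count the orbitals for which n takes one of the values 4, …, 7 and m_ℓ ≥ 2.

34

Go shell by shell, enumerating (ℓ, m_ℓ) with m_ℓ ≥ 2:
n=4 → 3; n=5 → 6; n=6 → 10; n=7 → 15.
Total orbitals: 3 + 6 + 10 + 15 = 34.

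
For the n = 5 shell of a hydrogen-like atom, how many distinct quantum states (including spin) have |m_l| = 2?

12

Go through l = 0, …, 4 (the values permitted for n = 5).
Contributions: l=2 → 2; l=3 → 2; l=4 → 2.
Orbitals: 2 + 2 + 2 = 6. Each orbital carries two spin states, so 6 × 2 = 12 states.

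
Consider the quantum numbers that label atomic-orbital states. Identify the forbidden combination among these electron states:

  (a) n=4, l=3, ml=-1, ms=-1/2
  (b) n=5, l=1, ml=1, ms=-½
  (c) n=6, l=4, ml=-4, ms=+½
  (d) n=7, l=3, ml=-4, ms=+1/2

(d) has |ml| = 4 > l = 3, violating −l ≤ ml ≤ l.
The remaining sets (a), (b), (c) satisfy all four rules.

(d)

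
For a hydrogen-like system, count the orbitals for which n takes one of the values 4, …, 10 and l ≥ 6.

Treat each shell separately and count matching orbitals:
n=7 → 13; n=8 → 28; n=9 → 45; n=10 → 64.
Total orbitals: 13 + 28 + 45 + 64 = 150.

150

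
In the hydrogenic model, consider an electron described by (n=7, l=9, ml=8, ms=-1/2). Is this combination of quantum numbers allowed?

Not allowed

The orbital quantum number must satisfy 0 ≤ l ≤ n−1. With n = 7 the allowed l values are 0, 1, 2, 3, 4, 5, 6, so l = 9 is out of range.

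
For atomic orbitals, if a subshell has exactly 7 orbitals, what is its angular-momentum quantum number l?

2l+1 = 7 gives l = 3.

l = 3 (f)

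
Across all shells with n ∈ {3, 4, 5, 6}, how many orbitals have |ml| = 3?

Work shell by shell — for each n, count the (l, ml) pairs that satisfy |ml| = 3:
n=4 → 2; n=5 → 4; n=6 → 6.
Total orbitals: 2 + 4 + 6 = 12.

12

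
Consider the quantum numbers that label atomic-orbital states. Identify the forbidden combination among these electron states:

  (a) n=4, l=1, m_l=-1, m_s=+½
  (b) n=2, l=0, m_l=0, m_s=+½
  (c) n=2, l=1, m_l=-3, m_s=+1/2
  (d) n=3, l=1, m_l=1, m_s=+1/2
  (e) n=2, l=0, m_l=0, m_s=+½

(c) has |m_l| = 3 > l = 1, violating −l ≤ m_l ≤ l.
The remaining sets (a), (b), (d), (e) satisfy all four rules.

(c)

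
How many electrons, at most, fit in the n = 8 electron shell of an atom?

128

A shell holds 2n² electrons: 2 × 8² = 2 × 64 = 128.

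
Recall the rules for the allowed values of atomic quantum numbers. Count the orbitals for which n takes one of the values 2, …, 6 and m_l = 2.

10

For each n in the range, tally the orbitals obeying m_l = 2:
n=3 → 1; n=4 → 2; n=5 → 3; n=6 → 4.
Total orbitals: 1 + 2 + 3 + 4 = 10.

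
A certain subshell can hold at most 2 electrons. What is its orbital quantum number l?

l = 0 (s)

2(2l+1) = 2 ⇒ 2l+1 = 1 ⇒ l = 0.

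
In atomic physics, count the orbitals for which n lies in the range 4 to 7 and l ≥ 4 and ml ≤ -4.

10

Count contributing orbitals for each principal shell:
n=5 → 1; n=6 → 3; n=7 → 6.
Total orbitals: 1 + 3 + 6 = 10.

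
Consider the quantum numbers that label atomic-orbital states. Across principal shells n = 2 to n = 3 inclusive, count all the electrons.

26

Shell n has n² orbitals: 2²=4 + 3²=9 = 13 orbitals.
Two spin states per orbital: 2 × 13 = 26 electrons.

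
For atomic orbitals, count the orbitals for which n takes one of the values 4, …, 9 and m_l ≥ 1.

Per-shell orbital counts meeting the constraint:
n=4 → 6; n=5 → 10; n=6 → 15; n=7 → 21; n=8 → 28; n=9 → 36.
Total orbitals: 6 + 10 + 15 + 21 + 28 + 36 = 116.

116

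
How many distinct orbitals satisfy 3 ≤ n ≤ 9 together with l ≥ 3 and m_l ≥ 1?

98

Work shell by shell — for each n, count the (l, m_l) pairs that satisfy l ≥ 3 and m_l ≥ 1:
n=4 → 3; n=5 → 7; n=6 → 12; n=7 → 18; n=8 → 25; n=9 → 33.
Total orbitals: 3 + 7 + 12 + 18 + 25 + 33 = 98.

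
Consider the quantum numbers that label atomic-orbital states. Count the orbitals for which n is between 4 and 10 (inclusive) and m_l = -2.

Go shell by shell, enumerating (l, m_l) with m_l = -2:
n=4 → 2; n=5 → 3; n=6 → 4; n=7 → 5; n=8 → 6; n=9 → 7; n=10 → 8.
Total orbitals: 2 + 3 + 4 + 5 + 6 + 7 + 8 = 35.

35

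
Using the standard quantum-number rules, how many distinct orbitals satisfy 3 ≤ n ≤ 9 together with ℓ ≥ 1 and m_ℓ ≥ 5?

20

For each n in the range, tally the orbitals obeying ℓ ≥ 1 and m_ℓ ≥ 5:
n=6 → 1; n=7 → 3; n=8 → 6; n=9 → 10.
Total orbitals: 1 + 3 + 6 + 10 = 20.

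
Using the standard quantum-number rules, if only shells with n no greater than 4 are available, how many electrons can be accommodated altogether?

Total orbitals = 1² + 2² + 3² + 4² = 30. Doubling for spin gives 60 electrons.

60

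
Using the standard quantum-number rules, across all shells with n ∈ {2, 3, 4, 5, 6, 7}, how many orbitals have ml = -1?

Work shell by shell — for each n, count the (l, ml) pairs that satisfy ml = -1:
n=2 → 1; n=3 → 2; n=4 → 3; n=5 → 4; n=6 → 5; n=7 → 6.
Total orbitals: 1 + 2 + 3 + 4 + 5 + 6 = 21.

21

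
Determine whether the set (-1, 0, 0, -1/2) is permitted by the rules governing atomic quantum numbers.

The principal quantum number must be a positive integer (n ≥ 1), but here n = -1.

No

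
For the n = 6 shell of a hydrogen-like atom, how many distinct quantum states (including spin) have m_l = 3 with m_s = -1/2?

3

For n = 6, l ranges over 0 … 5.
The (l, m_l) pairs meeting m_l = 3 give: l=3 → 1; l=4 → 1; l=5 → 1.
Orbitals: 1 + 1 + 1 = 3. With m_s fixed to a single value there is one state per orbital, giving 3 states.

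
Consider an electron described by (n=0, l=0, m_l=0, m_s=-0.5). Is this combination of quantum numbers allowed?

No

The principal quantum number must be a positive integer (n ≥ 1), but here n = 0.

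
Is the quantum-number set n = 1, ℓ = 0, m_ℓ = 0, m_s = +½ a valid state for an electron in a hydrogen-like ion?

n = 1 is a positive integer. ℓ = 0 satisfies 0 ≤ ℓ ≤ n−1 = 0. m_ℓ = 0 lies in the range −ℓ … +ℓ (here 0). m_s = +1/2 is one of ±1/2.
All four constraints are satisfied.

Allowed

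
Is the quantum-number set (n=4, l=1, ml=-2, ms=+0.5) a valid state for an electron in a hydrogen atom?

The magnetic quantum number must satisfy −l ≤ ml ≤ l. With l = 1, ml can only be -1, 0, 1, so ml = -2 is forbidden.

Not allowed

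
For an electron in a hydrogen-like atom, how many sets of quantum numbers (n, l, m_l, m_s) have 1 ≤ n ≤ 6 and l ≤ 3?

124

Go shell by shell, enumerating (l, m_l) with l ≤ 3:
n=1 → 1; n=2 → 4; n=3 → 9; n=4 → 16; n=5 → 16; n=6 → 16.
Orbitals: 1 + 4 + 9 + 16 + 16 + 16 = 62. Including both spin states (m_s = ±1/2) gives 2 × 62 = 124 states.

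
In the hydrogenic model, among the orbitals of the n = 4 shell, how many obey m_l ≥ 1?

6

Go through l = 0, …, 3 (the values permitted for n = 4).
Contributions: l=1 → 1; l=2 → 2; l=3 → 3.
Total orbitals: 1 + 2 + 3 = 6.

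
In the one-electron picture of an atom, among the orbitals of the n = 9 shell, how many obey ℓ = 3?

7

The n = 9 shell has ℓ = 0 through 8; check each.
Orbitals with ℓ = 3, by ℓ: ℓ=3 → 7.
Total orbitals: 7.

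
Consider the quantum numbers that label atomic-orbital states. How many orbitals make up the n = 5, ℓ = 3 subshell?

7

A subshell has 2ℓ+1 orbitals; with ℓ = 3, that's 7.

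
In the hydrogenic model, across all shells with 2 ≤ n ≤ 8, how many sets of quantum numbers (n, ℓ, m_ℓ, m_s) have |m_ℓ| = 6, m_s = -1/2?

6

Count contributing orbitals for each principal shell:
n=7 → 2; n=8 → 4.
Orbitals: 2 + 4 = 6. With m_s fixed to -1/2 there is one state per orbital, so 6 states.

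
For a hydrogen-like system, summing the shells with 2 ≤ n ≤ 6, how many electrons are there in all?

Shell n has n² orbitals: 2²=4 + 3²=9 + 4²=16 + 5²=25 + 6²=36 = 90 orbitals.
Two spin states per orbital: 2 × 90 = 180 electrons.

180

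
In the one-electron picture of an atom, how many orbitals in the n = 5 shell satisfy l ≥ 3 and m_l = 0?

2

Orbitals with l ≥ 3 and m_l = 0, by l: l=3 → 1; l=4 → 1.
Total orbitals: 1 + 1 = 2.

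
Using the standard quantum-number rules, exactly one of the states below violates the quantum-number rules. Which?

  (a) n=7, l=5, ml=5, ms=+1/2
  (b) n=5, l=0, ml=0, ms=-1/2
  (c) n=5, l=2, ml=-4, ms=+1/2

(c)

(c) has |ml| = 4 > l = 2, violating −l ≤ ml ≤ l.
The remaining sets (a), (b) satisfy all four rules.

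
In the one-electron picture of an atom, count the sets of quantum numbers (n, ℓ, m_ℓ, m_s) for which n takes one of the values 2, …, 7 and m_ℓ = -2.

Treat each shell separately and count matching orbitals:
n=3 → 1; n=4 → 2; n=5 → 3; n=6 → 4; n=7 → 5.
Orbitals: 1 + 2 + 3 + 4 + 5 = 15. Including both spin states (m_s = ±1/2) gives 2 × 15 = 30 states.

30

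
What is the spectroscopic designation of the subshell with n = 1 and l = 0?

1s

l = 0 corresponds to the letter 's', so the subshell is 1s.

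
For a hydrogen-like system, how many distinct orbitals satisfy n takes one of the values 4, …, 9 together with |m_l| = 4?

Per-shell orbital counts meeting the constraint:
n=5 → 2; n=6 → 4; n=7 → 6; n=8 → 8; n=9 → 10.
Total orbitals: 2 + 4 + 6 + 8 + 10 = 30.

30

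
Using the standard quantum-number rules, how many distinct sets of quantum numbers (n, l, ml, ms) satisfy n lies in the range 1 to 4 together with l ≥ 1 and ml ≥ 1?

Per-shell orbital counts meeting the constraint:
n=2 → 1; n=3 → 3; n=4 → 6.
Orbitals: 1 + 3 + 6 = 10. Including both spin states (ms = ±1/2) gives 2 × 10 = 20 states.

20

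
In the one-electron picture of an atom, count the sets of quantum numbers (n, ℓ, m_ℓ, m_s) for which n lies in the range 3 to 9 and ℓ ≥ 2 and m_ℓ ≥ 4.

70

Go shell by shell, enumerating (ℓ, m_ℓ) with ℓ ≥ 2 and m_ℓ ≥ 4:
n=5 → 1; n=6 → 3; n=7 → 6; n=8 → 10; n=9 → 15.
Orbitals: 1 + 3 + 6 + 10 + 15 = 35. Including both spin states (m_s = ±1/2) gives 2 × 35 = 70 states.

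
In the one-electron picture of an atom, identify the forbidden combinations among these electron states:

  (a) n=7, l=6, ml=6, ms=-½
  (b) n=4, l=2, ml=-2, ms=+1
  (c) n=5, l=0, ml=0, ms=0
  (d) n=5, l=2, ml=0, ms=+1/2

(b) and (c)

(b) has ms = +1, but an electron's spin must be ±1/2.
(c) has ms = 0, but an electron's spin must be ±1/2.
The remaining sets (a), (d) satisfy all four rules.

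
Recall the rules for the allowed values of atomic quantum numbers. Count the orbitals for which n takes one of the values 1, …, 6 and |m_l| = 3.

Count contributing orbitals for each principal shell:
n=4 → 2; n=5 → 4; n=6 → 6.
Total orbitals: 2 + 4 + 6 = 12.

12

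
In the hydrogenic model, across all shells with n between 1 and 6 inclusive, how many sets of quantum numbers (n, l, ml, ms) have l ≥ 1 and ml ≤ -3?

For each n in the range, tally the orbitals obeying l ≥ 1 and ml ≤ -3:
n=4 → 1; n=5 → 3; n=6 → 6.
Orbitals: 1 + 3 + 6 = 10. Including both spin states (ms = ±1/2) gives 2 × 10 = 20 states.

20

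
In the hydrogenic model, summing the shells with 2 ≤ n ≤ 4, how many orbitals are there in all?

Shell n has n² orbitals: 2²=4 + 3²=9 + 4²=16 = 29 orbitals.

29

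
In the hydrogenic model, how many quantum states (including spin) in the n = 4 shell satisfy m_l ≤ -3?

2

With n = 4 the allowed l are 0, 1, …, 3.
The (l, m_l) pairs meeting m_l ≤ -3 give: l=3 → 1.
Orbitals: 1. Each orbital carries two spin states, so 1 × 2 = 2 states.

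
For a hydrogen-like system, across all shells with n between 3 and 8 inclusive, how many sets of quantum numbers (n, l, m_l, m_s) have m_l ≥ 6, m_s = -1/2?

Count contributing orbitals for each principal shell:
n=7 → 1; n=8 → 3.
Orbitals: 1 + 3 = 4. With m_s fixed to -1/2 there is one state per orbital, so 4 states.

4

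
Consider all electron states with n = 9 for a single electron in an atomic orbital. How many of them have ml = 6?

The n = 9 shell has l = 0 through 8; check each.
Contributions: l=6 → 1; l=7 → 1; l=8 → 1.
Orbitals: 1 + 1 + 1 = 3. Each orbital carries two spin states, so 3 × 2 = 6 states.

6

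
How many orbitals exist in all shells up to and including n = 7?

140

Total orbitals = 1² + 2² + 3² + 4² + 5² + 6² + 7² = 140.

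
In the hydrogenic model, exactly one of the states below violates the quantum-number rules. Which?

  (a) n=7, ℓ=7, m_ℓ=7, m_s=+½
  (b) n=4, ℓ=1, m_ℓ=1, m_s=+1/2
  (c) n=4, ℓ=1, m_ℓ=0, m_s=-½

(a)

(a) has ℓ = 7 ≥ n = 7, violating 0 ≤ ℓ ≤ n−1.
The remaining sets (b), (c) satisfy all four rules.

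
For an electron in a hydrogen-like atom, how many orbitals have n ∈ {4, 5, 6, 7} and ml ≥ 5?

Go shell by shell, enumerating (l, ml) with ml ≥ 5:
n=6 → 1; n=7 → 3.
Total orbitals: 1 + 3 = 4.

4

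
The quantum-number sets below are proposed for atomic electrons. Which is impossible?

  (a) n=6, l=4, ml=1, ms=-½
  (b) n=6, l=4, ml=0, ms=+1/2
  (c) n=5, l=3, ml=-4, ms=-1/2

(c)

(c) has |ml| = 4 > l = 3, violating −l ≤ ml ≤ l.
The remaining sets (a), (b) satisfy all four rules.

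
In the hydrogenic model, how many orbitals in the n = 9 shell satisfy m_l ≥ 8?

1

For n = 9, l ranges over 0 … 8.
Contributions: l=8 → 1.
Total orbitals: 1.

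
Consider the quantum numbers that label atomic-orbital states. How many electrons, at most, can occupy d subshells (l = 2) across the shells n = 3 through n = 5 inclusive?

30

A d subshell (l = 2) exists for every n ≥ 3, so shells n = 3, 4, 5 each contribute one — 3 subshells.
Since each d subshell holds 2(2·2+1) = 10 electrons, the total is 3 × 10 = 30.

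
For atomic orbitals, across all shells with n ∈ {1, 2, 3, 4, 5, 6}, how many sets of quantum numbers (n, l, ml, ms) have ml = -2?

20

For each n in the range, tally the orbitals obeying ml = -2:
n=3 → 1; n=4 → 2; n=5 → 3; n=6 → 4.
Orbitals: 1 + 2 + 3 + 4 = 10. Including both spin states (ms = ±1/2) gives 2 × 10 = 20 states.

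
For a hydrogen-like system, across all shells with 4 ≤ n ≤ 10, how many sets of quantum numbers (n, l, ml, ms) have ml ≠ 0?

Treat each shell separately and count matching orbitals:
n=4 → 12; n=5 → 20; n=6 → 30; n=7 → 42; n=8 → 56; n=9 → 72; n=10 → 90.
Orbitals: 12 + 20 + 30 + 42 + 56 + 72 + 90 = 322. Including both spin states (ms = ±1/2) gives 2 × 322 = 644 states.

644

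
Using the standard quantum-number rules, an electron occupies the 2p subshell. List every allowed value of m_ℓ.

-1, 0, 1

The 2p subshell has ℓ = 1, and m_ℓ takes every integer from −ℓ to +ℓ. With ℓ = 1 that gives the 3 values -1, 0, 1.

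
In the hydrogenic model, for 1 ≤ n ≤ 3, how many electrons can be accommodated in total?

28

Total orbitals = 1² + 2² + 3² = 14. Doubling for spin gives 28 electrons.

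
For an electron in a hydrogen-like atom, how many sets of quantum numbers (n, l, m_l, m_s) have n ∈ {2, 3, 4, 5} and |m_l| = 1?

40

Per-shell orbital counts meeting the constraint:
n=2 → 2; n=3 → 4; n=4 → 6; n=5 → 8.
Orbitals: 2 + 4 + 6 + 8 = 20. Including both spin states (m_s = ±1/2) gives 2 × 20 = 40 states.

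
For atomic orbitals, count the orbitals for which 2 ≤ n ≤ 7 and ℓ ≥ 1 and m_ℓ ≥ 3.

20

Work shell by shell — for each n, count the (ℓ, m_ℓ) pairs that satisfy ℓ ≥ 1 and m_ℓ ≥ 3:
n=4 → 1; n=5 → 3; n=6 → 6; n=7 → 10.
Total orbitals: 1 + 3 + 6 + 10 = 20.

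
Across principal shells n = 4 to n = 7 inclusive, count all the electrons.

Shell n has n² orbitals: 4²=16 + 5²=25 + 6²=36 + 7²=49 = 126 orbitals.
Two spin states per orbital: 2 × 126 = 252 electrons.

252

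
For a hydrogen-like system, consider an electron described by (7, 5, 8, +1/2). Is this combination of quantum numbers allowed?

The magnetic quantum number must satisfy −l ≤ ml ≤ l. With l = 5, ml can only be -5, -4, -3, -2, -1, 0, 1, 2, 3, 4, 5, so ml = 8 is forbidden.

No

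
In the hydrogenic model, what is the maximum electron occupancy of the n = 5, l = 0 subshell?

A subshell with l = 0 has 2l+1 = 1 orbital, each holding 2 electrons (spin ±1/2), so 1 × 2 = 2.

2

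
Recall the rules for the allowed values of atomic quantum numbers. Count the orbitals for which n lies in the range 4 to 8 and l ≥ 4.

110

Treat each shell separately and count matching orbitals:
n=5 → 9; n=6 → 20; n=7 → 33; n=8 → 48.
Total orbitals: 9 + 20 + 33 + 48 = 110.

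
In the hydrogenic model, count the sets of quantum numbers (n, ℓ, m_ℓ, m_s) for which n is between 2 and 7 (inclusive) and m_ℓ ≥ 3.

40

For each n in the range, tally the orbitals obeying m_ℓ ≥ 3:
n=4 → 1; n=5 → 3; n=6 → 6; n=7 → 10.
Orbitals: 1 + 3 + 6 + 10 = 20. Including both spin states (m_s = ±1/2) gives 2 × 20 = 40 states.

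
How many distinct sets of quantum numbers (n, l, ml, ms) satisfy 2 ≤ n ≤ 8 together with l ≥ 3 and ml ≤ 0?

160

Count contributing orbitals for each principal shell:
n=4 → 4; n=5 → 9; n=6 → 15; n=7 → 22; n=8 → 30.
Orbitals: 4 + 9 + 15 + 22 + 30 = 80. Including both spin states (ms = ±1/2) gives 2 × 80 = 160 states.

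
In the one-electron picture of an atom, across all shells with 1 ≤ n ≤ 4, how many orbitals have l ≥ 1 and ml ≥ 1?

Count contributing orbitals for each principal shell:
n=2 → 1; n=3 → 3; n=4 → 6.
Total orbitals: 1 + 3 + 6 = 10.

10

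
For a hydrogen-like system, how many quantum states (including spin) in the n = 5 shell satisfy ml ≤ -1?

Go through l = 0, …, 4 (the values permitted for n = 5).
Orbitals with ml ≤ -1, by l: l=1 → 1; l=2 → 2; l=3 → 3; l=4 → 4.
Orbitals: 1 + 2 + 3 + 4 = 10. Each orbital carries two spin states, so 10 × 2 = 20 states.

20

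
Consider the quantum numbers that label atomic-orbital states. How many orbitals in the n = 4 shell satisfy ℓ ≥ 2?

12

With n = 4 the allowed ℓ are 0, 1, …, 3.
Contributions: ℓ=2 → 5; ℓ=3 → 7.
Total orbitals: 5 + 7 = 12.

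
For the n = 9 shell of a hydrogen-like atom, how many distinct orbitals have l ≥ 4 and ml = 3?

The n = 9 shell has l = 0 through 8; check each.
Orbitals with l ≥ 4 and ml = 3, by l: l=4 → 1; l=5 → 1; l=6 → 1; l=7 → 1; l=8 → 1.
Total orbitals: 1 + 1 + 1 + 1 + 1 = 5.

5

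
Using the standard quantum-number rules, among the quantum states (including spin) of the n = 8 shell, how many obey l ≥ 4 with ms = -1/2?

With n = 8 the allowed l are 0, 1, …, 7.
The (l, ml) pairs meeting l ≥ 4 give: l=4 → 9; l=5 → 11; l=6 → 13; l=7 → 15.
Orbitals: 9 + 11 + 13 + 15 = 48. With ms fixed to a single value there is one state per orbital, giving 48 states.

48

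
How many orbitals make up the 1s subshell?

1

A subshell has 2l+1 orbitals; with l = 0, that's 1.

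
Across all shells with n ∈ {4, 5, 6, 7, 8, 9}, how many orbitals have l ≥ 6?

For each n in the range, tally the orbitals obeying l ≥ 6:
n=7 → 13; n=8 → 28; n=9 → 45.
Total orbitals: 13 + 28 + 45 = 86.

86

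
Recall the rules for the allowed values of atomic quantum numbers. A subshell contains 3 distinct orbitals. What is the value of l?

2l+1 = 3 gives l = 1.

l = 1 (p)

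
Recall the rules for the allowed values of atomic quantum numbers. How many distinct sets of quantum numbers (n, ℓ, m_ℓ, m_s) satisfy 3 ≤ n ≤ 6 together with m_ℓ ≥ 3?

20

Work shell by shell — for each n, count the (ℓ, m_ℓ) pairs that satisfy m_ℓ ≥ 3:
n=4 → 1; n=5 → 3; n=6 → 6.
Orbitals: 1 + 3 + 6 = 10. Including both spin states (m_s = ±1/2) gives 2 × 10 = 20 states.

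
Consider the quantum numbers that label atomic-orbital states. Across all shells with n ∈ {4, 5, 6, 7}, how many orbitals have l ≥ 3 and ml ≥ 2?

Treat each shell separately and count matching orbitals:
n=4 → 2; n=5 → 5; n=6 → 9; n=7 → 14.
Total orbitals: 2 + 5 + 9 + 14 = 30.

30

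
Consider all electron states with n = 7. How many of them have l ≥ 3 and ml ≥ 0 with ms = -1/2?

22

The (l, ml) pairs meeting l ≥ 3 and ml ≥ 0 give: l=3 → 4; l=4 → 5; l=5 → 6; l=6 → 7.
Orbitals: 4 + 5 + 6 + 7 = 22. With ms fixed to a single value there is one state per orbital, giving 22 states.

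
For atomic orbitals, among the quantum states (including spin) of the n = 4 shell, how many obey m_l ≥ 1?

12

With n = 4 the allowed l are 0, 1, …, 3.
Per l-value: l=1 → 1; l=2 → 2; l=3 → 3.
Orbitals: 1 + 2 + 3 = 6. Each orbital carries two spin states, so 6 × 2 = 12 states.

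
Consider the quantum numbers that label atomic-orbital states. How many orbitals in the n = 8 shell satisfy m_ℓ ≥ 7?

Per ℓ-value: ℓ=7 → 1.
Total orbitals: 1.

1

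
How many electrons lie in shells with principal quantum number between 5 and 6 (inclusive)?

122

Shell n has n² orbitals: 5²=25 + 6²=36 = 61 orbitals.
Two spin states per orbital: 2 × 61 = 122 electrons.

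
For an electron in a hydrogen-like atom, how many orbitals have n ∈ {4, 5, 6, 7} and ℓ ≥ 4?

62

Per-shell orbital counts meeting the constraint:
n=5 → 9; n=6 → 20; n=7 → 33.
Total orbitals: 9 + 20 + 33 = 62.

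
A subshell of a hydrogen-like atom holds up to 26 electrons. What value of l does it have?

2(2l+1) = 26 ⇒ 2l+1 = 13 ⇒ l = 6.

l = 6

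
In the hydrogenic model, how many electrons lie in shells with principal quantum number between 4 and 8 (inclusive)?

Shell n has n² orbitals: 4²=16 + 5²=25 + 6²=36 + 7²=49 + 8²=64 = 190 orbitals.
Two spin states per orbital: 2 × 190 = 380 electrons.

380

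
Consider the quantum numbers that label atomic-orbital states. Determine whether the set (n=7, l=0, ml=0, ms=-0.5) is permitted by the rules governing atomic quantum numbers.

n = 7 is a positive integer. l = 0 satisfies 0 ≤ l ≤ n−1 = 6. ml = 0 lies in the range −l … +l (here 0). ms = -1/2 is one of ±1/2.
All four constraints are satisfied.

Yes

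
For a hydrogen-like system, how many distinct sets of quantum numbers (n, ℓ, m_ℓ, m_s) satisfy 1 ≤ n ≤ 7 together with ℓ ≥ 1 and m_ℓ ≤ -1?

112

Count contributing orbitals for each principal shell:
n=2 → 1; n=3 → 3; n=4 → 6; n=5 → 10; n=6 → 15; n=7 → 21.
Orbitals: 1 + 3 + 6 + 10 + 15 + 21 = 56. Including both spin states (m_s = ±1/2) gives 2 × 56 = 112 states.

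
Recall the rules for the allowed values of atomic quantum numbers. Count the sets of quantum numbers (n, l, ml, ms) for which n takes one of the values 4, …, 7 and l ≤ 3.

128

Go shell by shell, enumerating (l, ml) with l ≤ 3:
n=4 → 16; n=5 → 16; n=6 → 16; n=7 → 16.
Orbitals: 16 + 16 + 16 + 16 = 64. Including both spin states (ms = ±1/2) gives 2 × 64 = 128 states.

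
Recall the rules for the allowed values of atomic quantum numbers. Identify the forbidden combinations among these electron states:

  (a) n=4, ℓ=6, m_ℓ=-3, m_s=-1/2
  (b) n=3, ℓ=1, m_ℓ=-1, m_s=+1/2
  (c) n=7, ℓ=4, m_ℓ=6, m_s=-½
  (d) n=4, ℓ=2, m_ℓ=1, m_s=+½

(a) has ℓ = 6 ≥ n = 4, violating 0 ≤ ℓ ≤ n−1.
(c) has |m_ℓ| = 6 > ℓ = 4, violating −ℓ ≤ m_ℓ ≤ ℓ.
The remaining sets (b), (d) satisfy all four rules.

(a) and (c)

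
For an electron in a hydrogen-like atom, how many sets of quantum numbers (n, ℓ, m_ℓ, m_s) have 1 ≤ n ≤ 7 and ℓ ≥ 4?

124

Go shell by shell, enumerating (ℓ, m_ℓ) with ℓ ≥ 4:
n=5 → 9; n=6 → 20; n=7 → 33.
Orbitals: 9 + 20 + 33 = 62. Including both spin states (m_s = ±1/2) gives 2 × 62 = 124 states.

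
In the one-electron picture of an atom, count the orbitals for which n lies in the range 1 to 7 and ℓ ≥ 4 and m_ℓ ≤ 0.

34

Work shell by shell — for each n, count the (ℓ, m_ℓ) pairs that satisfy ℓ ≥ 4 and m_ℓ ≤ 0:
n=5 → 5; n=6 → 11; n=7 → 18.
Total orbitals: 5 + 11 + 18 = 34.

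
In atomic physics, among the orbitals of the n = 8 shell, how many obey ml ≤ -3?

15

Go through l = 0, …, 7 (the values permitted for n = 8).
Per l-value: l=3 → 1; l=4 → 2; l=5 → 3; l=6 → 4; l=7 → 5.
Total orbitals: 1 + 2 + 3 + 4 + 5 = 15.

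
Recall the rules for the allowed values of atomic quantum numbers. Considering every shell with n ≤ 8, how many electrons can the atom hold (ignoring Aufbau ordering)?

Total orbitals = 1² + 2² + 3² + 4² + 5² + 6² + 7² + 8² = 204. Doubling for spin gives 408 electrons.

408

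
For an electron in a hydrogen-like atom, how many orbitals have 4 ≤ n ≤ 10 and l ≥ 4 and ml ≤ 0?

Per-shell orbital counts meeting the constraint:
n=5 → 5; n=6 → 11; n=7 → 18; n=8 → 26; n=9 → 35; n=10 → 45.
Total orbitals: 5 + 11 + 18 + 26 + 35 + 45 = 140.

140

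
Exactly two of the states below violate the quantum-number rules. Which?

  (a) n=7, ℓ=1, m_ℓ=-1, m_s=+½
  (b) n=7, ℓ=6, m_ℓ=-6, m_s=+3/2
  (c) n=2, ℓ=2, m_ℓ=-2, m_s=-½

(b) has m_s = +3/2, but an electron's spin must be ±1/2.
(c) has ℓ = 2 ≥ n = 2, violating 0 ≤ ℓ ≤ n−1.
The remaining set (a) satisfies all four rules.

(b) and (c)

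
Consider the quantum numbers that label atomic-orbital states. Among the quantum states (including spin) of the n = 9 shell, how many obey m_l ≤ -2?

Orbitals with m_l ≤ -2, by l: l=2 → 1; l=3 → 2; l=4 → 3; l=5 → 4; l=6 → 5; l=7 → 6; l=8 → 7.
Orbitals: 1 + 2 + 3 + 4 + 5 + 6 + 7 = 28. Each orbital carries two spin states, so 28 × 2 = 56 states.

56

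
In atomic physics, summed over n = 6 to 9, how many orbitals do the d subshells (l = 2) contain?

A d subshell (l = 2) exists for every n ≥ 3, so shells n = 6, 7, 8, 9 each contribute one — 4 subshells.
Since each d subshell has 2·2+1 = 5 orbitals, the total is 4 × 5 = 20.

20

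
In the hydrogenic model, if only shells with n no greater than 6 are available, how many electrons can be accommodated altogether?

182

Total orbitals = 1² + 2² + 3² + 4² + 5² + 6² = 91. Doubling for spin gives 182 electrons.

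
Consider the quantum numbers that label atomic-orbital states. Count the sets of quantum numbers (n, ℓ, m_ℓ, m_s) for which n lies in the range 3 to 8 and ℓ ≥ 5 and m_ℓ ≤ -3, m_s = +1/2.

Work shell by shell — for each n, count the (ℓ, m_ℓ) pairs that satisfy ℓ ≥ 5 and m_ℓ ≤ -3:
n=6 → 3; n=7 → 7; n=8 → 12.
Orbitals: 3 + 7 + 12 = 22. With m_s fixed to +1/2 there is one state per orbital, so 22 states.

22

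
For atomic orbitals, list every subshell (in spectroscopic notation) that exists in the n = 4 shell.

4s, 4p, 4d, 4f

For n = 4, l runs from 0 to 3. In spectroscopic notation l = 0,1,2,… ↔ s,p,d,f,g,h,i, so the subshells are 4s, 4p, 4d, 4f.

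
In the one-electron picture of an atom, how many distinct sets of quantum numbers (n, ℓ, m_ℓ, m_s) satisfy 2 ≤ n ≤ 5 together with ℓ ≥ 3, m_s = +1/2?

Per-shell orbital counts meeting the constraint:
n=4 → 7; n=5 → 16.
Orbitals: 7 + 16 = 23. With m_s fixed to +1/2 there is one state per orbital, so 23 states.

23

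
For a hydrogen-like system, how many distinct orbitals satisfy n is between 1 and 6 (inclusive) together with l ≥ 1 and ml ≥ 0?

For each n in the range, tally the orbitals obeying l ≥ 1 and ml ≥ 0:
n=2 → 2; n=3 → 5; n=4 → 9; n=5 → 14; n=6 → 20.
Total orbitals: 2 + 5 + 9 + 14 + 20 = 50.

50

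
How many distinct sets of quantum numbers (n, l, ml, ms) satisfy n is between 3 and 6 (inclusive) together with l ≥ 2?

140

Count contributing orbitals for each principal shell:
n=3 → 5; n=4 → 12; n=5 → 21; n=6 → 32.
Orbitals: 5 + 12 + 21 + 32 = 70. Including both spin states (ms = ±1/2) gives 2 × 70 = 140 states.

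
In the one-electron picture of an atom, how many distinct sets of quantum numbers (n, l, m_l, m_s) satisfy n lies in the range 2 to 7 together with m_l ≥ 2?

Count contributing orbitals for each principal shell:
n=3 → 1; n=4 → 3; n=5 → 6; n=6 → 10; n=7 → 15.
Orbitals: 1 + 3 + 6 + 10 + 15 = 35. Including both spin states (m_s = ±1/2) gives 2 × 35 = 70 states.

70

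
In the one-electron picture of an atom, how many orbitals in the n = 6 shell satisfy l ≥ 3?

27

Orbitals with l ≥ 3, by l: l=3 → 7; l=4 → 9; l=5 → 11.
Total orbitals: 7 + 9 + 11 = 27.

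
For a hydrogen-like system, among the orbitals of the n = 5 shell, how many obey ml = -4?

The (l, ml) pairs meeting ml = -4 give: l=4 → 1.
Total orbitals: 1.

1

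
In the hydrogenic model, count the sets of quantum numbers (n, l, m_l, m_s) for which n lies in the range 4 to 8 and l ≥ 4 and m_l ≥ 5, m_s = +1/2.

Go shell by shell, enumerating (l, m_l) with l ≥ 4 and m_l ≥ 5:
n=6 → 1; n=7 → 3; n=8 → 6.
Orbitals: 1 + 3 + 6 = 10. With m_s fixed to +1/2 there is one state per orbital, so 10 states.

10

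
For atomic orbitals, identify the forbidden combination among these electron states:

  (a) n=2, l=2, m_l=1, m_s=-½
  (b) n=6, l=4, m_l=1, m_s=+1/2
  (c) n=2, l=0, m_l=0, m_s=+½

(a)

(a) has l = 2 ≥ n = 2, violating 0 ≤ l ≤ n−1.
The remaining sets (b), (c) satisfy all four rules.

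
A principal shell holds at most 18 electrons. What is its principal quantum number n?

n = 3

2n² = 18 ⇒ n² = 9 ⇒ n = 3.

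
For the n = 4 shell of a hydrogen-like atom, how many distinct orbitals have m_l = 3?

The (l, m_l) pairs meeting m_l = 3 give: l=3 → 1.
Total orbitals: 1.

1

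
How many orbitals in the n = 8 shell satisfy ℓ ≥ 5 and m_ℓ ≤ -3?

Go through ℓ = 0, …, 7 (the values permitted for n = 8).
The (ℓ, m_ℓ) pairs meeting ℓ ≥ 5 and m_ℓ ≤ -3 give: ℓ=5 → 3; ℓ=6 → 4; ℓ=7 → 5.
Total orbitals: 3 + 4 + 5 = 12.

12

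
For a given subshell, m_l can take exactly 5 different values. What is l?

l = 2

m_l ranges over 2l+1 integers, so 2l+1 = 5 ⇒ l = 2.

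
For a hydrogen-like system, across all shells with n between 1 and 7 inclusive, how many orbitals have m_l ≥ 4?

For each n in the range, tally the orbitals obeying m_l ≥ 4:
n=5 → 1; n=6 → 3; n=7 → 6.
Total orbitals: 1 + 3 + 6 = 10.

10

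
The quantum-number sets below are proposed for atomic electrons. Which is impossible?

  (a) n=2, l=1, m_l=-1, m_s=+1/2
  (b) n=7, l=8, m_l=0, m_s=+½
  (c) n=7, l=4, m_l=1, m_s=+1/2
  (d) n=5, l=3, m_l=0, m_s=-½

(b)

(b) has l = 8 ≥ n = 7, violating 0 ≤ l ≤ n−1.
The remaining sets (a), (c), (d) satisfy all four rules.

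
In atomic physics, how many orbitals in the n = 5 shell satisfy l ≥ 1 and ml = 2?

3

The (l, ml) pairs meeting l ≥ 1 and ml = 2 give: l=2 → 1; l=3 → 1; l=4 → 1.
Total orbitals: 1 + 1 + 1 = 3.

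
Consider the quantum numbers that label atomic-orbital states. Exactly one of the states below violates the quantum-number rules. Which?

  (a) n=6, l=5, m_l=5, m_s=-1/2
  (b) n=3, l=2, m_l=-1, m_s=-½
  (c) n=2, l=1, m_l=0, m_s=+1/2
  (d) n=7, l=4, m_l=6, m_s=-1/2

(d) has |m_l| = 6 > l = 4, violating −l ≤ m_l ≤ l.
The remaining sets (a), (b), (c) satisfy all four rules.

(d)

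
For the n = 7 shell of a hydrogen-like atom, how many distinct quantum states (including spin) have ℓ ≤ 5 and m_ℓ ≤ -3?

12

The (ℓ, m_ℓ) pairs meeting ℓ ≤ 5 and m_ℓ ≤ -3 give: ℓ=3 → 1; ℓ=4 → 2; ℓ=5 → 3.
Orbitals: 1 + 2 + 3 = 6. Each orbital carries two spin states, so 6 × 2 = 12 states.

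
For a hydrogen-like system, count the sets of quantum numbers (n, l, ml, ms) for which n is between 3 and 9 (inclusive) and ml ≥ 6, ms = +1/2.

Per-shell orbital counts meeting the constraint:
n=7 → 1; n=8 → 3; n=9 → 6.
Orbitals: 1 + 3 + 6 = 10. With ms fixed to +1/2 there is one state per orbital, so 10 states.

10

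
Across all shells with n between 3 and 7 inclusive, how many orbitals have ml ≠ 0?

Per-shell orbital counts meeting the constraint:
n=3 → 6; n=4 → 12; n=5 → 20; n=6 → 30; n=7 → 42.
Total orbitals: 6 + 12 + 20 + 30 + 42 = 110.

110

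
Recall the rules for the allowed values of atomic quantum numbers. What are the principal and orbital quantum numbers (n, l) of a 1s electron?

The leading integer gives n = 1; the letter 's' means l = 0.

n = 1, l = 0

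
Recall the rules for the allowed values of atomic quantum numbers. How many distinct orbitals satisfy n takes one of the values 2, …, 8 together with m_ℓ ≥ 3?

35

For each n in the range, tally the orbitals obeying m_ℓ ≥ 3:
n=4 → 1; n=5 → 3; n=6 → 6; n=7 → 10; n=8 → 15.
Total orbitals: 1 + 3 + 6 + 10 + 15 = 35.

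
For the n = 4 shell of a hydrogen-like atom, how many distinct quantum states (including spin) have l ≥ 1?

Orbitals with l ≥ 1, by l: l=1 → 3; l=2 → 5; l=3 → 7.
Orbitals: 3 + 5 + 7 = 15. Each orbital carries two spin states, so 15 × 2 = 30 states.

30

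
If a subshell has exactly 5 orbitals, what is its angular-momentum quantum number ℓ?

ℓ = 2

2ℓ+1 = 5 gives ℓ = 2.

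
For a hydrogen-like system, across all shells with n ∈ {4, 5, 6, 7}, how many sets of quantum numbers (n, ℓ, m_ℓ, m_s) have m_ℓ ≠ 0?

Count contributing orbitals for each principal shell:
n=4 → 12; n=5 → 20; n=6 → 30; n=7 → 42.
Orbitals: 12 + 20 + 30 + 42 = 104. Including both spin states (m_s = ±1/2) gives 2 × 104 = 208 states.

208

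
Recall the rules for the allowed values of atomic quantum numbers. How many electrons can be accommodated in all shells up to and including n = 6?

Total orbitals = 1² + 2² + 3² + 4² + 5² + 6² = 91. Doubling for spin gives 182 electrons.

182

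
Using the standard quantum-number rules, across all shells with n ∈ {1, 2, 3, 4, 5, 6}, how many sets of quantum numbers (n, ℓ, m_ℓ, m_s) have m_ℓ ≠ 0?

Treat each shell separately and count matching orbitals:
n=2 → 2; n=3 → 6; n=4 → 12; n=5 → 20; n=6 → 30.
Orbitals: 2 + 6 + 12 + 20 + 30 = 70. Including both spin states (m_s = ±1/2) gives 2 × 70 = 140 states.

140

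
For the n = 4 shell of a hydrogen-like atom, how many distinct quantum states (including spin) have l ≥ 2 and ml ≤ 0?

14

Per l-value: l=2 → 3; l=3 → 4.
Orbitals: 3 + 4 = 7. Each orbital carries two spin states, so 7 × 2 = 14 states.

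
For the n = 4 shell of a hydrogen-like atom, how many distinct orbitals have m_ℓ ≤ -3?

Contributions: ℓ=3 → 1.
Total orbitals: 1.

1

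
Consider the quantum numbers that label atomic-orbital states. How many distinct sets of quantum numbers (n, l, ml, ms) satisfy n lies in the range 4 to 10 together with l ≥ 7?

196

Count contributing orbitals for each principal shell:
n=8 → 15; n=9 → 32; n=10 → 51.
Orbitals: 15 + 32 + 51 = 98. Including both spin states (ms = ±1/2) gives 2 × 98 = 196 states.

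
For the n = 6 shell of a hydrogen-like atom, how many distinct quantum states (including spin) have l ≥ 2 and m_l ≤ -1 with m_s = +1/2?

For n = 6, l ranges over 0 … 5.
Per l-value: l=2 → 2; l=3 → 3; l=4 → 4; l=5 → 5.
Orbitals: 2 + 3 + 4 + 5 = 14. With m_s fixed to a single value there is one state per orbital, giving 14 states.

14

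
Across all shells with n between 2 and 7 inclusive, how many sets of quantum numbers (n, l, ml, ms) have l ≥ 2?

Per-shell orbital counts meeting the constraint:
n=3 → 5; n=4 → 12; n=5 → 21; n=6 → 32; n=7 → 45.
Orbitals: 5 + 12 + 21 + 32 + 45 = 115. Including both spin states (ms = ±1/2) gives 2 × 115 = 230 states.

230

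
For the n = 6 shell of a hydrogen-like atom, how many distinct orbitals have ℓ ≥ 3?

For n = 6, ℓ ranges over 0 … 5.
Contributions: ℓ=3 → 7; ℓ=4 → 9; ℓ=5 → 11.
Total orbitals: 7 + 9 + 11 = 27.

27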